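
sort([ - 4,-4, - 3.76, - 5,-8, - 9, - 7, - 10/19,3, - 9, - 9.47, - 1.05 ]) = [-9.47, - 9,-9, - 8, - 7 , - 5,  -  4, - 4, - 3.76, - 1.05, - 10/19,  3 ]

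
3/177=1/59 = 0.02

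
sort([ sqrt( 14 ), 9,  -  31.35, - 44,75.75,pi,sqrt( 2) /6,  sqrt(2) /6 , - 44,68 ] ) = [ - 44, - 44,  -  31.35,sqrt( 2)/6,sqrt( 2 ) /6,pi,sqrt( 14),9, 68, 75.75]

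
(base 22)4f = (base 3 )10211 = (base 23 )4B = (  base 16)67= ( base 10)103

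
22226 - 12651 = 9575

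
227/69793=227/69793=0.00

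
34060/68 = 500 + 15/17  =  500.88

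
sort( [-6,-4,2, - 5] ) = [-6, -5, - 4,2]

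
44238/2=22119 = 22119.00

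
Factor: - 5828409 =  - 3^3*139^1*1553^1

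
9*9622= 86598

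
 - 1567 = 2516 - 4083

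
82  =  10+72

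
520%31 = 24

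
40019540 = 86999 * 460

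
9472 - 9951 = - 479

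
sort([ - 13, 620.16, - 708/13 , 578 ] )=[ - 708/13,-13,578, 620.16 ]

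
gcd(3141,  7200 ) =9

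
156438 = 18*8691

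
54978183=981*56043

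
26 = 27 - 1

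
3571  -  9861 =  -  6290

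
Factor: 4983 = 3^1*11^1 * 151^1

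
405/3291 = 135/1097 = 0.12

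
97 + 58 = 155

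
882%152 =122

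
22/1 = 22= 22.00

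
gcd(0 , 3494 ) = 3494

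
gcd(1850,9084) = 2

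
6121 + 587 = 6708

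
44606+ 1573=46179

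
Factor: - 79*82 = -2^1*41^1*79^1 = -6478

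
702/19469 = 702/19469 = 0.04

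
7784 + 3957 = 11741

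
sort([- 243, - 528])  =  [ - 528,  -  243]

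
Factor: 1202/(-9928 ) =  - 601/4964 = -2^( - 2)*17^ ( - 1)*73^( - 1)*601^1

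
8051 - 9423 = -1372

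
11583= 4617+6966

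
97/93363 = 97/93363 = 0.00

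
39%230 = 39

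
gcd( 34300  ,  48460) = 20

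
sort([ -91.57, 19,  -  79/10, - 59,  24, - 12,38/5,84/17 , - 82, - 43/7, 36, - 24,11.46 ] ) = [-91.57, - 82, - 59 , - 24,-12, - 79/10, - 43/7 , 84/17, 38/5, 11.46,19, 24,36] 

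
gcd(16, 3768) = 8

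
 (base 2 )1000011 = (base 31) 25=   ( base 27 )2D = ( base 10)67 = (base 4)1003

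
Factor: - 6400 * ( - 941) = 6022400 = 2^8*5^2* 941^1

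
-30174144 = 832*( - 36267) 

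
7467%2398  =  273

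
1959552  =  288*6804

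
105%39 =27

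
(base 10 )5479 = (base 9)7457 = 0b1010101100111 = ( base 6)41211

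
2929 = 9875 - 6946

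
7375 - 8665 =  - 1290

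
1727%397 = 139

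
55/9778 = 55/9778 = 0.01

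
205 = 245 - 40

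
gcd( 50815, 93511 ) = 1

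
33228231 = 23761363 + 9466868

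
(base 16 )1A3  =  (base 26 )g3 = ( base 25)GJ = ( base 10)419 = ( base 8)643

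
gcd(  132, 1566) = 6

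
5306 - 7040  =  -1734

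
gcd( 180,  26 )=2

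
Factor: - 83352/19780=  - 2^1*3^1*5^( - 1 )* 43^( - 1 ) * 151^1 = - 906/215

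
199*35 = 6965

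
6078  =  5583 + 495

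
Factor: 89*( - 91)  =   -7^1*13^1 * 89^1 = -8099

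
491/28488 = 491/28488 = 0.02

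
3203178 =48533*66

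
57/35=57/35 =1.63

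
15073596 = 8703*1732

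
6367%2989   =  389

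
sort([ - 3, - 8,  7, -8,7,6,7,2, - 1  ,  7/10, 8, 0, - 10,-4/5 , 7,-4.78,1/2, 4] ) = [-10,  -  8, - 8, - 4.78, - 3, - 1, - 4/5 , 0,1/2, 7/10,2,4, 6,7, 7,7,7, 8 ]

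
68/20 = 17/5 = 3.40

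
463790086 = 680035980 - 216245894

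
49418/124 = 24709/62 = 398.53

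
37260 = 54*690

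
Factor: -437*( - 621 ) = 3^3*19^1*23^2 = 271377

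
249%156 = 93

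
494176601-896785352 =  - 402608751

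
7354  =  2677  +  4677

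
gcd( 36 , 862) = 2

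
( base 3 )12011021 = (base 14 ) 1528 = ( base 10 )3760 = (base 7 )13651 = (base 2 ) 111010110000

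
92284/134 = 688 + 46/67 = 688.69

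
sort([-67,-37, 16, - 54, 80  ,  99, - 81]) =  [ - 81, - 67, - 54,-37, 16,80, 99]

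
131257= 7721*17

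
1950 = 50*39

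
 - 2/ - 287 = 2/287 = 0.01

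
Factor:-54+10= -44= - 2^2*11^1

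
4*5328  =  21312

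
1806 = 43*42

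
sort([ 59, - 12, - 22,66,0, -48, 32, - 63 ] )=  [ - 63, - 48, - 22,- 12, 0,  32,59 , 66] 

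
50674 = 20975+29699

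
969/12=80 + 3/4 = 80.75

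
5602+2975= 8577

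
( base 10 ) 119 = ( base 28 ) 47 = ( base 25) 4j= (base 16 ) 77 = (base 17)70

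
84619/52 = 1627+15/52= 1627.29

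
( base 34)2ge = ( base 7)11240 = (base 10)2870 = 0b101100110110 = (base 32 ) 2pm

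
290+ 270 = 560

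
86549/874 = 99+1/38 = 99.03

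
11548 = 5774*2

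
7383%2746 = 1891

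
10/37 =10/37  =  0.27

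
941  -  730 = 211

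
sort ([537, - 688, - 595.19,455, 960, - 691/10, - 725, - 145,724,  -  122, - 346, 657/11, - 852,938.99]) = [ - 852,  -  725 , - 688, - 595.19, - 346, - 145, - 122, - 691/10, 657/11,455 , 537,724, 938.99,960]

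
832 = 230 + 602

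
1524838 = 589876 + 934962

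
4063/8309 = 4063/8309=0.49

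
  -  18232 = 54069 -72301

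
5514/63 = 87 + 11/21 = 87.52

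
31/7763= 31/7763=0.00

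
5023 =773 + 4250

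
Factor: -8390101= - 23^1*283^1 * 1289^1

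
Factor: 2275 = 5^2*7^1*13^1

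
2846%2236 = 610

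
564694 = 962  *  587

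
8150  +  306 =8456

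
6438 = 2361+4077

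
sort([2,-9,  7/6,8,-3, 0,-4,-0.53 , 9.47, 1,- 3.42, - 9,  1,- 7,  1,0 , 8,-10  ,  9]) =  [  -  10, - 9,  -  9, - 7, - 4, -3.42,  -  3, -0.53,0, 0,1, 1,  1,  7/6,2, 8,8,9,  9.47]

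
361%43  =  17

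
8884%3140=2604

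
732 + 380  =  1112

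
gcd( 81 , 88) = 1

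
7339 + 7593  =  14932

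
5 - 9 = - 4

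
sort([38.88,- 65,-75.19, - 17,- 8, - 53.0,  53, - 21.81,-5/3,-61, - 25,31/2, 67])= [ - 75.19,-65,  -  61, - 53.0, - 25  , - 21.81 , - 17, - 8, - 5/3,31/2, 38.88, 53, 67 ] 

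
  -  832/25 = -832/25= - 33.28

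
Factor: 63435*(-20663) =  - 3^1*5^1*4229^1*20663^1 = -1310757405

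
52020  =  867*60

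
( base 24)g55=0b10010001111101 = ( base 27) CLQ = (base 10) 9341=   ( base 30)ABB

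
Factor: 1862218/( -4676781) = - 2^1* 3^(-1)* 23^1*431^( - 1 ) * 3617^(-1)*40483^1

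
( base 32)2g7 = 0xA07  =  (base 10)2567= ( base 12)159b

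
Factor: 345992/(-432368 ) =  - 2^( -1)*443^( - 1)*709^1= - 709/886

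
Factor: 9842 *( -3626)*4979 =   -  2^2*7^3*13^1*19^1 * 37^2*383^1 = - 177686031068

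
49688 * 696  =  34582848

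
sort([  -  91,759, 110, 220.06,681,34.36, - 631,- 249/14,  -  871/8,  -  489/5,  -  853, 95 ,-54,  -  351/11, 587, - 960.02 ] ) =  [ - 960.02, - 853, - 631, - 871/8, - 489/5,  -  91, - 54,  -  351/11, - 249/14,34.36,  95,110,220.06,587 , 681,759] 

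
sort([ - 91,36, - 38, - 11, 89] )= [ - 91,-38, - 11, 36,89] 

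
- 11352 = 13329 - 24681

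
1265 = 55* 23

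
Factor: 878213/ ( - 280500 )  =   - 2^ ( - 2 )*3^ ( - 1 ) * 5^(- 3) * 7^1*11^( - 1 )  *  17^( - 1)*109^1*1151^1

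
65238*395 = 25769010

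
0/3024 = 0 = 0.00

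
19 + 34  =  53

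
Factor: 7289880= 2^3*3^1*5^1*13^1 * 4673^1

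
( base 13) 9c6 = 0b11010010011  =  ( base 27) 289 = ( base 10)1683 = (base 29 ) 201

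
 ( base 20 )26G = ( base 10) 936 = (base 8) 1650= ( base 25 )1CB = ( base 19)2B5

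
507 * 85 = 43095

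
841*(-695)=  - 584495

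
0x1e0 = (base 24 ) k0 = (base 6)2120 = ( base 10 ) 480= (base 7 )1254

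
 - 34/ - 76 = 17/38 = 0.45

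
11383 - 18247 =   -  6864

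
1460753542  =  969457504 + 491296038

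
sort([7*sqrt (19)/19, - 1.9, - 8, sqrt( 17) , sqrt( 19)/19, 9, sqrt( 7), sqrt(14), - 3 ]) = [ - 8, - 3, - 1.9,sqrt( 19)/19, 7*sqrt(19) /19 , sqrt( 7),  sqrt( 14), sqrt( 17), 9 ] 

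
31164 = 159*196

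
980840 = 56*17515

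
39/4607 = 39/4607= 0.01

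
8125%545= 495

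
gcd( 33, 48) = 3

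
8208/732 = 684/61 = 11.21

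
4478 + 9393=13871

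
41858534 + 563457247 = 605315781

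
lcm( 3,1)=3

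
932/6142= 466/3071 = 0.15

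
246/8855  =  246/8855 = 0.03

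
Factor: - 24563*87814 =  - 2^1 *7^1 * 11^2 * 23^2*29^1 * 83^1 = - 2156975282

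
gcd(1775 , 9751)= 1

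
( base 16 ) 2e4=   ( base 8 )1344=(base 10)740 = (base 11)613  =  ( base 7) 2105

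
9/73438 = 9/73438 = 0.00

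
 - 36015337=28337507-64352844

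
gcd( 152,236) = 4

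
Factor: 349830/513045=2^1*13^1 * 23^1*877^( - 1 ) = 598/877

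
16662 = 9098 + 7564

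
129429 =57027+72402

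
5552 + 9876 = 15428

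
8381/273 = 30 + 191/273= 30.70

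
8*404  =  3232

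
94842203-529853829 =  - 435011626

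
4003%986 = 59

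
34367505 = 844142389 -809774884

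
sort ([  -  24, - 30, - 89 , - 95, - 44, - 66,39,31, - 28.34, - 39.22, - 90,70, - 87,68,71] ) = [ - 95, - 90 , - 89,-87, - 66, - 44, - 39.22 , - 30, - 28.34, - 24, 31,39 , 68,  70, 71]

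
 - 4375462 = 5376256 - 9751718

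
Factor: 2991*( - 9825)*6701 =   -  3^2*5^2*131^1*997^1 *6701^1 = - 196919439075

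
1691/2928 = 1691/2928 =0.58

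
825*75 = 61875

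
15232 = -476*(  -  32) 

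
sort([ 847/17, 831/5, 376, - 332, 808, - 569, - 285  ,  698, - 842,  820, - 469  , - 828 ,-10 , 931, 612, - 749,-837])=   [ -842, - 837, - 828,-749,  -  569,-469, - 332, -285,-10, 847/17,831/5,376,612, 698,808,820,931 ]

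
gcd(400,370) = 10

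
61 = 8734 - 8673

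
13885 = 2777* 5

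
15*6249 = 93735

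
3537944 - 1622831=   1915113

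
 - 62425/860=-12485/172= - 72.59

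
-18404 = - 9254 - 9150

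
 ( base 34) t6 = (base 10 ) 992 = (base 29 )156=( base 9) 1322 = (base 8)1740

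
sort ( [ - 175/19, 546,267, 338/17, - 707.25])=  [ - 707.25, - 175/19, 338/17,267,  546 ]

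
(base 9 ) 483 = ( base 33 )C3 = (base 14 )207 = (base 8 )617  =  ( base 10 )399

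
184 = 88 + 96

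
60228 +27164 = 87392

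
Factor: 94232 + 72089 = 166321  =  59^1*2819^1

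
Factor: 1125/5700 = 2^ ( - 2) * 3^1* 5^1 * 19^( - 1 ) = 15/76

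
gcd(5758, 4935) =1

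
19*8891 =168929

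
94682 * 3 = 284046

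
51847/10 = 51847/10 = 5184.70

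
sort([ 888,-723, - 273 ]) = [ - 723, - 273, 888 ] 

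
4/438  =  2/219 = 0.01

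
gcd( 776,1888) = 8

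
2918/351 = 2918/351 = 8.31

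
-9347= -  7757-1590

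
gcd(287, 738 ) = 41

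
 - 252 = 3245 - 3497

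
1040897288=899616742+141280546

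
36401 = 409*89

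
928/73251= 928/73251 = 0.01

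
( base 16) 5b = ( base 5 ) 331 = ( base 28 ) 37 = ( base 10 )91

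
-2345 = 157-2502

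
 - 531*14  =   - 7434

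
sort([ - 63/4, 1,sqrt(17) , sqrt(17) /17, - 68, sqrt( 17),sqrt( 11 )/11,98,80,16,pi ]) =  [ - 68,  -  63/4 , sqrt( 17)/17,sqrt( 11 )/11,1,pi,sqrt( 17), sqrt(17 ),16, 80,98]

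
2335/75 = 31 + 2/15 = 31.13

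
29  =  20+9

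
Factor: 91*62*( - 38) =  - 214396  =  -2^2 *7^1*13^1*19^1*31^1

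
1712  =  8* 214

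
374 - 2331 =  - 1957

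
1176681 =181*6501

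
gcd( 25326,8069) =1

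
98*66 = 6468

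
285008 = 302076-17068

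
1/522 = 1/522 = 0.00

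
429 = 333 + 96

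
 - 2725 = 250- 2975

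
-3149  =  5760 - 8909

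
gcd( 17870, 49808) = 2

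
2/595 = 2/595 = 0.00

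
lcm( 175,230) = 8050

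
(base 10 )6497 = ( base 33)5vt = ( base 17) 1583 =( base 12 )3915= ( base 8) 14541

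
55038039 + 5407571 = 60445610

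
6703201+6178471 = 12881672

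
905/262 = 3 + 119/262 = 3.45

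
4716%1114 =260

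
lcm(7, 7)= 7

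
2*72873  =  145746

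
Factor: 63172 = 2^2*17^1 * 929^1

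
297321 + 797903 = 1095224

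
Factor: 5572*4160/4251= 1783040/327 = 2^8* 3^ ( - 1)*5^1*7^1*109^( - 1)*199^1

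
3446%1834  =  1612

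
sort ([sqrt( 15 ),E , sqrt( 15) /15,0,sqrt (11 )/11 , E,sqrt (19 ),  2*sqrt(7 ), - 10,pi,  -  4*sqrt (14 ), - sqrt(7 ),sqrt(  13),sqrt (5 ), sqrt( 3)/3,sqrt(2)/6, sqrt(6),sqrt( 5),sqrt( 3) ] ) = [-4 * sqrt(14 ),  -  10,-sqrt( 7 ),0,sqrt(2 )/6, sqrt(15 )/15,sqrt(11)/11,sqrt(3)/3, sqrt(3 ), sqrt( 5),sqrt( 5),sqrt(6), E,E,pi, sqrt( 13),sqrt (15 ),  sqrt( 19),2*sqrt (7 )]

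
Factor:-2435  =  -5^1*487^1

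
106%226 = 106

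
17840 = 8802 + 9038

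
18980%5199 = 3383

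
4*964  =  3856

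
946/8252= 473/4126 = 0.11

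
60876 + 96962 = 157838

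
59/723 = 59/723= 0.08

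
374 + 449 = 823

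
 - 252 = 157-409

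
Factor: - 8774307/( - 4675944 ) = 2924769/1558648 = 2^(  -  3)*3^1*7^( - 1) * 13^( - 1 ) * 2141^( - 1) * 974923^1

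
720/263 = 2+194/263 = 2.74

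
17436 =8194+9242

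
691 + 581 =1272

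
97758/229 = 426 + 204/229 = 426.89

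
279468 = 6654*42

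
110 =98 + 12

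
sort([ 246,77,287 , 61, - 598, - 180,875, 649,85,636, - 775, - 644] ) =[ - 775, - 644, - 598,- 180,61, 77,85 , 246,287,636,649, 875] 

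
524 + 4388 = 4912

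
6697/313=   21 + 124/313=21.40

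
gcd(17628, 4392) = 12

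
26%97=26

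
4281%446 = 267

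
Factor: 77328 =2^4*3^3*179^1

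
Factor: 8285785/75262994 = 2^( - 1) * 5^1*127^( - 1)*199^( - 1)*1489^( - 1)*1657157^1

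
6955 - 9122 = -2167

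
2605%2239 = 366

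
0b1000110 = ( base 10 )70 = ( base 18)3g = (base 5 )240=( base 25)2K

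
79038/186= 424 + 29/31= 424.94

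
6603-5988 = 615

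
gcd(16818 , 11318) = 2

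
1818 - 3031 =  - 1213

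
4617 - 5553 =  - 936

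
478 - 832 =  - 354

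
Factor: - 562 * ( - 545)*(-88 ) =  - 26953520 = - 2^4*5^1*11^1*109^1*281^1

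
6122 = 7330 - 1208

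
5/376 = 5/376 = 0.01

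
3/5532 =1/1844 = 0.00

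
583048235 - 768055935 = -185007700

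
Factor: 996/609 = 2^2 *7^( - 1) * 29^ ( - 1)*83^1 = 332/203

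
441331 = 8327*53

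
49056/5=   9811 + 1/5 = 9811.20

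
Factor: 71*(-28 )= -2^2*7^1*71^1 = - 1988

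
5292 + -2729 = 2563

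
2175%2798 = 2175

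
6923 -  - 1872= 8795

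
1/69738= 1/69738 = 0.00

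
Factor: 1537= 29^1*53^1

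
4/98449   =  4/98449=0.00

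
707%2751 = 707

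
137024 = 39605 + 97419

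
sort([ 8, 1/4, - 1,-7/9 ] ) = [ - 1,  -  7/9,  1/4,8] 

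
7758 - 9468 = - 1710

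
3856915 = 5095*757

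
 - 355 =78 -433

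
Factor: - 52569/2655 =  - 3^2*5^( - 1) * 11^1 =- 99/5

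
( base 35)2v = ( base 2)1100101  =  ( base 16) 65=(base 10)101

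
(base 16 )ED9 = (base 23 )746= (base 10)3801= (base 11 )2946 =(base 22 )7ih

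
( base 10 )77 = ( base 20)3h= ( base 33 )2b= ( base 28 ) 2l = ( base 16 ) 4D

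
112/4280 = 14/535 = 0.03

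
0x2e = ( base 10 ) 46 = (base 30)1G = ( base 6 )114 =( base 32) 1E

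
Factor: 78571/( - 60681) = - 3^( - 1 )*113^ ( - 1)*179^( - 1 ) * 78571^1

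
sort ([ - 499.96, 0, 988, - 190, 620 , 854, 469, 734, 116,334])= [ - 499.96,-190,  0, 116 , 334,469, 620, 734, 854,988 ]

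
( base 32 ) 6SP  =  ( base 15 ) 2160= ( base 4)1232121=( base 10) 7065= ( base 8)15631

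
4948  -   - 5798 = 10746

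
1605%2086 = 1605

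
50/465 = 10/93=0.11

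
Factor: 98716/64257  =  2^2 * 3^( - 1 ) * 23^1*29^1*37^1*21419^( - 1 )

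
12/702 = 2/117 = 0.02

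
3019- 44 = 2975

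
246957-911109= - 664152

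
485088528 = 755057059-269968531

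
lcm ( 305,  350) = 21350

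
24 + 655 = 679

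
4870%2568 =2302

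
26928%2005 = 863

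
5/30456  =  5/30456 = 0.00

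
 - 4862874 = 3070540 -7933414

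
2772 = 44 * 63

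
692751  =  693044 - 293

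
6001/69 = 86 + 67/69 = 86.97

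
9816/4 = 2454 = 2454.00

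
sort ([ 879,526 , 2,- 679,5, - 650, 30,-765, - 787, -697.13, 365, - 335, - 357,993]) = [  -  787, - 765,-697.13, - 679, - 650, - 357, - 335, 2,5, 30, 365 , 526, 879,  993 ]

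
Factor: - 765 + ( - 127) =-2^2 * 223^1 =- 892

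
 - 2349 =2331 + -4680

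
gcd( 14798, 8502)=2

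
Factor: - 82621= -7^1*11^1*29^1*37^1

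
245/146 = 1 + 99/146 = 1.68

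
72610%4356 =2914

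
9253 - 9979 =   -  726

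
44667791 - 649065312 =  - 604397521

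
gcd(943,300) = 1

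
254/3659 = 254/3659 = 0.07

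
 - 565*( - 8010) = 4525650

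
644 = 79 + 565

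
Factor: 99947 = 89^1*1123^1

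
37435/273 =37435/273 = 137.12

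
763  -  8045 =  - 7282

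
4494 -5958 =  - 1464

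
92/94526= 46/47263 = 0.00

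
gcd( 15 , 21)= 3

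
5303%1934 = 1435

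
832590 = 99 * 8410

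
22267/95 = 22267/95 = 234.39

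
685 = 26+659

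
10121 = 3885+6236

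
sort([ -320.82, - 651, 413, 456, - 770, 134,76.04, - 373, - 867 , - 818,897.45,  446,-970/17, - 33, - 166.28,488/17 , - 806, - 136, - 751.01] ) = [ - 867, - 818, - 806, - 770, - 751.01, - 651, - 373, - 320.82,- 166.28, - 136, - 970/17, -33,  488/17,76.04, 134,413, 446,  456, 897.45] 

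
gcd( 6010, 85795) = 5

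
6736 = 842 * 8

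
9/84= 3/28= 0.11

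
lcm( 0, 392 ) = 0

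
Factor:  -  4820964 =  - 2^2*3^1*241^1 * 1667^1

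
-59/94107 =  - 1 + 94048/94107= - 0.00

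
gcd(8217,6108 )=3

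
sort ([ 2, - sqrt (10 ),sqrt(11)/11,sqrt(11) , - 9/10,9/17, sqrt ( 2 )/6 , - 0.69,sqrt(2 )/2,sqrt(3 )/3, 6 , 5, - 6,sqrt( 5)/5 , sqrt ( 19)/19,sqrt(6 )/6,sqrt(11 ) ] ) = [ - 6, -sqrt( 10 ),- 9/10, - 0.69, sqrt(19 ) /19,  sqrt (2 ) /6, sqrt( 11 ) /11,sqrt(6) /6, sqrt(5)/5, 9/17,sqrt(3)/3,sqrt( 2 )/2,2,sqrt( 11 ), sqrt(11),5 , 6 ] 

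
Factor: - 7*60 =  - 420 = -2^2*3^1*5^1*7^1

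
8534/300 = 4267/150 = 28.45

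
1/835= 1/835 = 0.00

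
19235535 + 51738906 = 70974441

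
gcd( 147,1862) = 49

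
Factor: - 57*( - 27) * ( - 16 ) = -24624 =- 2^4*3^4 * 19^1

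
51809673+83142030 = 134951703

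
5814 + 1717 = 7531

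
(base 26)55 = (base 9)160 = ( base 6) 343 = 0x87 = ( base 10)135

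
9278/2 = 4639 = 4639.00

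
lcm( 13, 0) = 0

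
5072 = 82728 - 77656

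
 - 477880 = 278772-756652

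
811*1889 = 1531979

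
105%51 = 3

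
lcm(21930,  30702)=153510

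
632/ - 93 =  - 632/93 = - 6.80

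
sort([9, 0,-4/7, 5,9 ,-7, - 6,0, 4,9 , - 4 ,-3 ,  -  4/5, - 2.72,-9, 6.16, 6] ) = [ - 9,  -  7,-6, - 4, - 3 ,-2.72, - 4/5, - 4/7, 0, 0, 4,  5,6, 6.16, 9, 9, 9]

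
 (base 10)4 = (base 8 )4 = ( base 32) 4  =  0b100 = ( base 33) 4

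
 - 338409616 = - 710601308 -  -372191692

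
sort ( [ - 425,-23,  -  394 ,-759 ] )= [ - 759, - 425, - 394,-23] 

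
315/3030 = 21/202 = 0.10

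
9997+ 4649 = 14646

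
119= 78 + 41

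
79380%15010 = 4330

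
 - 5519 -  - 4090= - 1429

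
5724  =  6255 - 531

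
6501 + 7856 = 14357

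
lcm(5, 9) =45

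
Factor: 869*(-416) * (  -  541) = 2^5*11^1* 13^1*79^1 * 541^1 = 195573664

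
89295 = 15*5953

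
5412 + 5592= 11004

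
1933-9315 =-7382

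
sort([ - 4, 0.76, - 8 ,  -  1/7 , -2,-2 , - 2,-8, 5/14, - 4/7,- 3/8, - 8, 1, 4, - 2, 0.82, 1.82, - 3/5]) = [ - 8, - 8, - 8,- 4,  -  2,-2, - 2, - 2, - 3/5, - 4/7, - 3/8,  -  1/7, 5/14, 0.76, 0.82, 1,1.82,4]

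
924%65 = 14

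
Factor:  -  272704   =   - 2^6*4261^1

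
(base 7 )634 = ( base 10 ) 319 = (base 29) b0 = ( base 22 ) eb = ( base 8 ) 477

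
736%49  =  1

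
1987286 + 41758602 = 43745888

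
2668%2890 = 2668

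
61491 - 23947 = 37544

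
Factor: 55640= 2^3*5^1*13^1*107^1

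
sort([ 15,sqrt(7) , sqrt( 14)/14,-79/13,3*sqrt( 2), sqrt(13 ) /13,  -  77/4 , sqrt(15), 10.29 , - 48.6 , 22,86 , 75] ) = [ - 48.6,-77/4, -79/13,  sqrt(14)/14,sqrt(13 )/13 , sqrt(7), sqrt(15),3*sqrt (2 ), 10.29,15,22, 75,  86 ]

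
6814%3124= 566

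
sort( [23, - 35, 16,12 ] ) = [ - 35, 12, 16,  23]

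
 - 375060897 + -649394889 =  - 1024455786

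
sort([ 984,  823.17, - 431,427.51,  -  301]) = [ - 431,  -  301,  427.51, 823.17, 984 ]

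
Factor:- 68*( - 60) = 4080 =2^4*3^1*5^1*17^1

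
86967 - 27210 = 59757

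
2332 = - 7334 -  - 9666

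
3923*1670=6551410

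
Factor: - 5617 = - 41^1*137^1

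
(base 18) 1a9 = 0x201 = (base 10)513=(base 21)139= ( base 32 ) G1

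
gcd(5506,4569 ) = 1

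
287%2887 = 287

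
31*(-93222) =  - 2889882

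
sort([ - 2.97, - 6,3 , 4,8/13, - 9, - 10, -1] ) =[ - 10, - 9, - 6, - 2.97, - 1, 8/13, 3,  4]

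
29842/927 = 29842/927 = 32.19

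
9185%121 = 110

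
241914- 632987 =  - 391073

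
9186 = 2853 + 6333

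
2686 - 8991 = - 6305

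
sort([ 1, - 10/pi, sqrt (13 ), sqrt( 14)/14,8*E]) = [ - 10/pi,sqrt( 14)/14, 1,sqrt (13),8*E ] 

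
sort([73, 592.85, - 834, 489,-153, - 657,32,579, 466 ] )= [ - 834,  -  657, - 153, 32, 73, 466, 489,579,  592.85]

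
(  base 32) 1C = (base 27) 1H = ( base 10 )44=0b101100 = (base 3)1122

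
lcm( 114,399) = 798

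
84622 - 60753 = 23869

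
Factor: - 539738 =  - 2^1*211^1*1279^1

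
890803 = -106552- - 997355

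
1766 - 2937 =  - 1171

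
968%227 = 60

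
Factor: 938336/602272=497/319 = 7^1*11^( - 1 )*29^ ( - 1 ) * 71^1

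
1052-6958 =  - 5906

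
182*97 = 17654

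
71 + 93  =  164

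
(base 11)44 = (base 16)30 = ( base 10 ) 48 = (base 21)26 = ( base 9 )53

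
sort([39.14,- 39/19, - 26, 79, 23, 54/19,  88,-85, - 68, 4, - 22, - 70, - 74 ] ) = [-85, - 74, - 70, - 68 , - 26, - 22, - 39/19, 54/19, 4,23, 39.14, 79 , 88]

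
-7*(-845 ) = 5915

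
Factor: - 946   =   - 2^1*11^1*43^1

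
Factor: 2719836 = 2^2*3^2*7^1 * 43^1*251^1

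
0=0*83659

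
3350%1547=256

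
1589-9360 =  - 7771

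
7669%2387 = 508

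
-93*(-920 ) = 85560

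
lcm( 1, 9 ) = 9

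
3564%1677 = 210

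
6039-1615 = 4424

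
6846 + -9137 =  - 2291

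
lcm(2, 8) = 8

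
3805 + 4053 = 7858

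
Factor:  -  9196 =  - 2^2 *11^2 * 19^1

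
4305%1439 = 1427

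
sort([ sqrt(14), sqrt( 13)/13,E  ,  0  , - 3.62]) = [ - 3.62,0, sqrt( 13)/13, E,sqrt(14)]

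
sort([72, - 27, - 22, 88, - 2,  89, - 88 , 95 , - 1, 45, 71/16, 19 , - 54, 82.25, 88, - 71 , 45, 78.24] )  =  [-88, - 71, - 54, - 27,  -  22 , - 2, - 1,71/16,19, 45,45, 72, 78.24,  82.25, 88,  88 , 89, 95] 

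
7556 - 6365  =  1191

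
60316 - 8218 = 52098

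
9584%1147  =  408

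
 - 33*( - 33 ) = 1089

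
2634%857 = 63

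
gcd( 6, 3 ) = 3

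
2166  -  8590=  - 6424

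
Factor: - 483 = -3^1*7^1*23^1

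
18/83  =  18/83 = 0.22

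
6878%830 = 238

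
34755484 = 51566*674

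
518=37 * 14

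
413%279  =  134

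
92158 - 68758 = 23400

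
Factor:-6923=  -7^1 * 23^1*43^1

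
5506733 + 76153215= 81659948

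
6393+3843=10236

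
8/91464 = 1/11433 = 0.00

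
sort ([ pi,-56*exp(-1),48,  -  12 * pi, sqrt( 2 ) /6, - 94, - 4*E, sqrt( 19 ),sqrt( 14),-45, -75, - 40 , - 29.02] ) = [ - 94, -75,  -  45,-40,  -  12 *pi,- 29.02, - 56* exp( - 1 ) ,- 4*E, sqrt( 2)/6, pi , sqrt( 14 ),sqrt(19 ),48]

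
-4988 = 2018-7006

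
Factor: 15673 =7^1 * 2239^1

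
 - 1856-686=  - 2542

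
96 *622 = 59712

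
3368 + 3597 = 6965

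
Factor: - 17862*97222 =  - 2^2*3^1*13^1*229^1*48611^1 = - 1736579364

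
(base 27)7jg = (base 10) 5632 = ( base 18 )H6G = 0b1011000000000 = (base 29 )6K6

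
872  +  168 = 1040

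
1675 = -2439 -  - 4114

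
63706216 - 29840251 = 33865965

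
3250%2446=804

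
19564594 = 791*24734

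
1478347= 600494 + 877853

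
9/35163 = 1/3907  =  0.00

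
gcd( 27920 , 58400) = 80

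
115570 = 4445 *26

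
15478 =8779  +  6699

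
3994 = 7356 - 3362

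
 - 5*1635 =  - 8175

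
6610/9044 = 3305/4522 = 0.73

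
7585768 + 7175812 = 14761580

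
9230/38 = 4615/19 = 242.89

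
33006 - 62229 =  - 29223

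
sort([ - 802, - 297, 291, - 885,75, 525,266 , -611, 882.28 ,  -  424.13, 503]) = [-885, - 802, - 611, - 424.13, - 297,75,266, 291,503,525, 882.28] 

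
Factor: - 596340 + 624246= 27906 = 2^1 * 3^1*4651^1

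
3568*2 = 7136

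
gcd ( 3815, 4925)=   5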